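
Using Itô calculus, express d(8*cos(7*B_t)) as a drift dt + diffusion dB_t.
d(8*cos(7*B_t)) = (-196*cos(7*B_t)) dt + (-56*sin(7*B_t)) dB_t

Itô's formula for f(B_t) gives d f(B_t) = f'(B_t) dB_t + (1/2) f''(B_t) dt. Compute derivatives of f(x) = 8*cos(7*x):
  f'(x)  = -56*sin(7*x)
  f''(x) = -392*cos(7*x)
Substitute x = B_t and multiply the f'' term by 1/2:
  drift     = (1/2) * (-392*cos(7*x)) evaluated at B_t = -196*cos(7*B_t)
  diffusion = (-56*sin(7*x)) evaluated at B_t = -56*sin(7*B_t)
Therefore d(8*cos(7*B_t)) = (-196*cos(7*B_t)) dt + (-56*sin(7*B_t)) dB_t.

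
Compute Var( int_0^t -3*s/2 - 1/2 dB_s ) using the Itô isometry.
Var = t*(3*t^2 + 3*t + 1)/4

The Itô integral of a deterministic integrand f(s) has mean 0 because each increment f(s) * (B_{s+ds} - B_s) has mean 0. By the Itô isometry:
  Var( int_0^t f(s) dB_s ) = E[ (int_0^t f(s) dB_s)^2 ] = int_0^t f(s)^2 ds.
Here f(s) = -3*s/2 - 1/2, so f(s)^2 = (3*s + 1)^2/4. Integrate:
  int_0^t ((3*s + 1)^2/4) ds = t*(3*t^2 + 3*t + 1)/4.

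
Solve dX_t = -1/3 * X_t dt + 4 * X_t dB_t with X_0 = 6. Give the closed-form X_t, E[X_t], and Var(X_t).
X_t = 6 * exp((-25/3) t + (4) B_t); E[X_t] = 6*exp(-t/3); Var(X_t) = (36*exp(16*t) - 36)*exp(-2*t/3)

For GBM dX = mu X dt + sigma X dB with X_0 = x_0, apply Itô to Y = log X: dY = (mu - sigma^2/2) dt + sigma dB, so Y_t = log(x_0) + (mu - sigma^2/2) t + sigma B_t and hence X_t = x_0 * exp((mu - sigma^2/2) t + sigma B_t).
With mu = -1/3, sigma = 4, x_0 = 6, this gives:
  X_t = 6 * exp((-25/3) * t + (4) * B_t).
Since sigma*B_t ~ Normal(0, sigma^2 t), E[exp(sigma*B_t)] = exp(sigma^2 t / 2); so E[X_t] = x_0 * exp((mu - sigma^2/2) t) * exp(sigma^2 t / 2) = x_0 * exp(mu t) = 6*exp(-t/3).
Var(X_t) = E[X_t^2] - (E[X_t])^2 = x_0^2 * exp(2 mu t) * (exp(sigma^2 t) - 1) = (36*exp(16*t) - 36)*exp(-2*t/3).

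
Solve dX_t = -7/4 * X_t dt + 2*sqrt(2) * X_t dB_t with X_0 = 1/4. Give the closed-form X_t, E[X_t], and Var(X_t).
X_t = 1/4 * exp((-23/4) t + (2*sqrt(2)) B_t); E[X_t] = exp(-7*t/4)/4; Var(X_t) = (exp(8*t) - 1)*exp(-7*t/2)/16

For GBM dX = mu X dt + sigma X dB with X_0 = x_0, apply Itô to Y = log X: dY = (mu - sigma^2/2) dt + sigma dB, so Y_t = log(x_0) + (mu - sigma^2/2) t + sigma B_t and hence X_t = x_0 * exp((mu - sigma^2/2) t + sigma B_t).
With mu = -7/4, sigma = 2*sqrt(2), x_0 = 1/4, this gives:
  X_t = 1/4 * exp((-23/4) * t + (2*sqrt(2)) * B_t).
Since sigma*B_t ~ Normal(0, sigma^2 t), E[exp(sigma*B_t)] = exp(sigma^2 t / 2); so E[X_t] = x_0 * exp((mu - sigma^2/2) t) * exp(sigma^2 t / 2) = x_0 * exp(mu t) = exp(-7*t/4)/4.
Var(X_t) = E[X_t^2] - (E[X_t])^2 = x_0^2 * exp(2 mu t) * (exp(sigma^2 t) - 1) = (exp(8*t) - 1)*exp(-7*t/2)/16.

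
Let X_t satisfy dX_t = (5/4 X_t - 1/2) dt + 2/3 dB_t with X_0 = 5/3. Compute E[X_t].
E[X_t] = 19*exp(5*t/4)/15 + 2/5

Taking expectations and using E[dB_t] = 0, the mean m(t) = E[X_t] satisfies the ODE m'(t) = a m(t) + b with m(0) = x_0. With a = 5/4, b = -1/2, x_0 = 5/3, the solution is
  m(t) = x_0 * exp(a t) + (b/a) * (exp(a t) - 1)
       = (5/3) * exp((5/4) t) + ((-1/2)/(5/4)) * (exp((5/4) t) - 1)
       = 19*exp(5*t/4)/15 + 2/5.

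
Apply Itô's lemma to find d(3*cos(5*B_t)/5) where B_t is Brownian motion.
d(3*cos(5*B_t)/5) = (-15*cos(5*B_t)/2) dt + (-3*sin(5*B_t)) dB_t

Itô's formula for f(B_t) gives d f(B_t) = f'(B_t) dB_t + (1/2) f''(B_t) dt. Compute derivatives of f(x) = 3*cos(5*x)/5:
  f'(x)  = -3*sin(5*x)
  f''(x) = -15*cos(5*x)
Substitute x = B_t and multiply the f'' term by 1/2:
  drift     = (1/2) * (-15*cos(5*x)) evaluated at B_t = -15*cos(5*B_t)/2
  diffusion = (-3*sin(5*x)) evaluated at B_t = -3*sin(5*B_t)
Therefore d(3*cos(5*B_t)/5) = (-15*cos(5*B_t)/2) dt + (-3*sin(5*B_t)) dB_t.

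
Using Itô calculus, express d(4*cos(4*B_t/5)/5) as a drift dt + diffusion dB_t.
d(4*cos(4*B_t/5)/5) = (-32*cos(4*B_t/5)/125) dt + (-16*sin(4*B_t/5)/25) dB_t

Itô's formula for f(B_t) gives d f(B_t) = f'(B_t) dB_t + (1/2) f''(B_t) dt. Compute derivatives of f(x) = 4*cos(4*x/5)/5:
  f'(x)  = -16*sin(4*x/5)/25
  f''(x) = -64*cos(4*x/5)/125
Substitute x = B_t and multiply the f'' term by 1/2:
  drift     = (1/2) * (-64*cos(4*x/5)/125) evaluated at B_t = -32*cos(4*B_t/5)/125
  diffusion = (-16*sin(4*x/5)/25) evaluated at B_t = -16*sin(4*B_t/5)/25
Therefore d(4*cos(4*B_t/5)/5) = (-32*cos(4*B_t/5)/125) dt + (-16*sin(4*B_t/5)/25) dB_t.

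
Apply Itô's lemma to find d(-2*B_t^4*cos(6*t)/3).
d(-2*B_t^4*cos(6*t)/3) = (4*B_t^2*(B_t^2*sin(6*t) - cos(6*t))) dt + (-8*B_t^3*cos(6*t)/3) dB_t

Itô's formula for f(t, x): d f(t, B_t) = (f_t + (1/2) f_xx) dt + f_x dB_t. Compute partials of f(t, x) = -2*x^4*cos(6*t)/3:
  f_t(t,x)  = 4*x^4*sin(6*t)
  f_x(t,x)  = -8*x^3*cos(6*t)/3
  f_xx(t,x) = -8*x^2*cos(6*t)
Assemble drift = f_t + (1/2) f_xx = 4*x^2*(x^2*sin(6*t) - cos(6*t)) and diffusion = f_x = -8*x^3*cos(6*t)/3. Substituting x = B_t:
  d(-2*B_t^4*cos(6*t)/3) = (4*B_t^2*(B_t^2*sin(6*t) - cos(6*t))) dt + (-8*B_t^3*cos(6*t)/3) dB_t.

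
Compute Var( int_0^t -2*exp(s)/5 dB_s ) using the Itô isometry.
Var = 2*exp(2*t)/25 - 2/25

The Itô integral of a deterministic integrand f(s) has mean 0 because each increment f(s) * (B_{s+ds} - B_s) has mean 0. By the Itô isometry:
  Var( int_0^t f(s) dB_s ) = E[ (int_0^t f(s) dB_s)^2 ] = int_0^t f(s)^2 ds.
Here f(s) = -2*exp(s)/5, so f(s)^2 = 4*exp(2*s)/25. Integrate:
  int_0^t (4*exp(2*s)/25) ds = 2*exp(2*t)/25 - 2/25.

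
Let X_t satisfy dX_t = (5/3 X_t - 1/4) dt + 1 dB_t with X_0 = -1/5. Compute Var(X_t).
Var(X_t) = 3*exp(10*t/3)/10 - 3/10

The variance V(t) = Var(X_t) satisfies V'(t) = 2 a V(t) + c^2 with V(0) = 0 (drift coefficient is linear in X, diffusion is constant). With a = 5/3, c = 1, the solution is
  V(t) = (c^2 / (2 a)) * (exp(2 a t) - 1)
       = (1^2 / (2*(5/3))) * (exp((10/3) t) - 1)
       = 3*exp(10*t/3)/10 - 3/10.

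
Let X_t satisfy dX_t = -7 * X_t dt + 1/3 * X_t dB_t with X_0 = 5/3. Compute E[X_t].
E[X_t] = 5*exp(-7*t)/3

For GBM dX = mu X dt + sigma X dB with X_0 = x_0, apply Itô to Y = log X: dY = (mu - sigma^2/2) dt + sigma dB, so Y_t = log(x_0) + (mu - sigma^2/2) t + sigma B_t and hence X_t = x_0 * exp((mu - sigma^2/2) t + sigma B_t).
With mu = -7, sigma = 1/3, x_0 = 5/3, this gives:
  X_t = 5/3 * exp((-127/18) * t + (1/3) * B_t).
Since sigma*B_t ~ Normal(0, sigma^2 t), E[exp(sigma*B_t)] = exp(sigma^2 t / 2); so E[X_t] = x_0 * exp((mu - sigma^2/2) t) * exp(sigma^2 t / 2) = x_0 * exp(mu t) = 5*exp(-7*t)/3.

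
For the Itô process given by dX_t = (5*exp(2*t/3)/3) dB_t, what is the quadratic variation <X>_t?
<X>_t = 25*exp(4*t/3)/12 - 25/12

For an Itô process dX_t = a(t) dt + b(t) dB_t, the quadratic variation is <X>_t = int_0^t b(s)^2 ds (the drift term does not contribute). Here b(s) = 5*exp(2*s/3)/3, so
  b(s)^2 = 25*exp(4*s/3)/9.
Integrating from 0 to t:
  <X>_t = int_0^t (25*exp(4*s/3)/9) ds = 25*exp(4*t/3)/12 - 25/12.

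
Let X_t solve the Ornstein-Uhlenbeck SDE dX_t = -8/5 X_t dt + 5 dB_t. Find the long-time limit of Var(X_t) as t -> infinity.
lim Var(X_t) = 125/16

The OU SDE dX = -theta X dt + sigma dB admits the integrating factor exp(theta t): d(exp(theta t) X_t) = sigma exp(theta t) dB_t. Integrating from 0 to t gives X_t = x_0 * exp(-theta t) + sigma * int_0^t exp(-theta (t-s)) dB_s for any initial x_0. The Itô integral has variance (by the Itô isometry) sigma^2 * int_0^t exp(-2 theta (t - s)) ds = sigma^2 * (1 - exp(-2 theta t)) / (2 theta), independent of x_0.
With theta = 8/5, sigma = 5:
  Var(X_t) = (5)^2 * (1 - exp(-2*8/5 t)) / (2 * 8/5) = 125/16 - 125*exp(-16*t/5)/16.
As t -> infinity, exp(-2*8/5 t) -> 0, so the stationary variance is sigma^2 / (2 theta) = 125/16.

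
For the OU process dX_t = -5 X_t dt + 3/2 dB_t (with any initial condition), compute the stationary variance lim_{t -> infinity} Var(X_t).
lim Var(X_t) = 9/40

The OU SDE dX = -theta X dt + sigma dB admits the integrating factor exp(theta t): d(exp(theta t) X_t) = sigma exp(theta t) dB_t. Integrating from 0 to t gives X_t = x_0 * exp(-theta t) + sigma * int_0^t exp(-theta (t-s)) dB_s for any initial x_0. The Itô integral has variance (by the Itô isometry) sigma^2 * int_0^t exp(-2 theta (t - s)) ds = sigma^2 * (1 - exp(-2 theta t)) / (2 theta), independent of x_0.
With theta = 5, sigma = 3/2:
  Var(X_t) = (3/2)^2 * (1 - exp(-2*5 t)) / (2 * 5) = 9/40 - 9*exp(-10*t)/40.
As t -> infinity, exp(-2*5 t) -> 0, so the stationary variance is sigma^2 / (2 theta) = 9/40.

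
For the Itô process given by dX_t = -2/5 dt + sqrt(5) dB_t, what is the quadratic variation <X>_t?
<X>_t = 5*t

For an Itô process dX_t = a(t) dt + b(t) dB_t, the quadratic variation is <X>_t = int_0^t b(s)^2 ds (the drift term does not contribute). Here b(s) = sqrt(5), so
  b(s)^2 = 5.
Integrating from 0 to t:
  <X>_t = int_0^t (5) ds = 5*t.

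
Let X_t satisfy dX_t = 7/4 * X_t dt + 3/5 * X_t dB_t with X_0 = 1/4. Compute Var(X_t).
Var(X_t) = (exp(9*t/25) - 1)*exp(7*t/2)/16

For GBM dX = mu X dt + sigma X dB with X_0 = x_0, apply Itô to Y = log X: dY = (mu - sigma^2/2) dt + sigma dB, so Y_t = log(x_0) + (mu - sigma^2/2) t + sigma B_t and hence X_t = x_0 * exp((mu - sigma^2/2) t + sigma B_t).
With mu = 7/4, sigma = 3/5, x_0 = 1/4, this gives:
  X_t = 1/4 * exp((157/100) * t + (3/5) * B_t).
Since sigma*B_t ~ Normal(0, sigma^2 t), E[exp(sigma*B_t)] = exp(sigma^2 t / 2); so E[X_t] = x_0 * exp((mu - sigma^2/2) t) * exp(sigma^2 t / 2) = x_0 * exp(mu t) = exp(7*t/4)/4.
Var(X_t) = E[X_t^2] - (E[X_t])^2 = x_0^2 * exp(2 mu t) * (exp(sigma^2 t) - 1) = (exp(9*t/25) - 1)*exp(7*t/2)/16.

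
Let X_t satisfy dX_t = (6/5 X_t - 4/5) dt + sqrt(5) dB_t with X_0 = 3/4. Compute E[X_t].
E[X_t] = exp(6*t/5)/12 + 2/3

Taking expectations and using E[dB_t] = 0, the mean m(t) = E[X_t] satisfies the ODE m'(t) = a m(t) + b with m(0) = x_0. With a = 6/5, b = -4/5, x_0 = 3/4, the solution is
  m(t) = x_0 * exp(a t) + (b/a) * (exp(a t) - 1)
       = (3/4) * exp((6/5) t) + ((-4/5)/(6/5)) * (exp((6/5) t) - 1)
       = exp(6*t/5)/12 + 2/3.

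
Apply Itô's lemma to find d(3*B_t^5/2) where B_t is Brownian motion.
d(3*B_t^5/2) = (15*B_t^3) dt + (15*B_t^4/2) dB_t

Itô's formula for f(B_t) gives d f(B_t) = f'(B_t) dB_t + (1/2) f''(B_t) dt. Compute derivatives of f(x) = 3*x^5/2:
  f'(x)  = 15*x^4/2
  f''(x) = 30*x^3
Substitute x = B_t and multiply the f'' term by 1/2:
  drift     = (1/2) * (30*x^3) evaluated at B_t = 15*B_t^3
  diffusion = (15*x^4/2) evaluated at B_t = 15*B_t^4/2
Therefore d(3*B_t^5/2) = (15*B_t^3) dt + (15*B_t^4/2) dB_t.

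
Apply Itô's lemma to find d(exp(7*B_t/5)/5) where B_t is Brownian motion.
d(exp(7*B_t/5)/5) = (49*exp(7*B_t/5)/250) dt + (7*exp(7*B_t/5)/25) dB_t

Itô's formula for f(B_t) gives d f(B_t) = f'(B_t) dB_t + (1/2) f''(B_t) dt. Compute derivatives of f(x) = exp(7*x/5)/5:
  f'(x)  = 7*exp(7*x/5)/25
  f''(x) = 49*exp(7*x/5)/125
Substitute x = B_t and multiply the f'' term by 1/2:
  drift     = (1/2) * (49*exp(7*x/5)/125) evaluated at B_t = 49*exp(7*B_t/5)/250
  diffusion = (7*exp(7*x/5)/25) evaluated at B_t = 7*exp(7*B_t/5)/25
Therefore d(exp(7*B_t/5)/5) = (49*exp(7*B_t/5)/250) dt + (7*exp(7*B_t/5)/25) dB_t.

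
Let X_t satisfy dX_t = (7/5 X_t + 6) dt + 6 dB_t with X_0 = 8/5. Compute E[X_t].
E[X_t] = 206*exp(7*t/5)/35 - 30/7

Taking expectations and using E[dB_t] = 0, the mean m(t) = E[X_t] satisfies the ODE m'(t) = a m(t) + b with m(0) = x_0. With a = 7/5, b = 6, x_0 = 8/5, the solution is
  m(t) = x_0 * exp(a t) + (b/a) * (exp(a t) - 1)
       = (8/5) * exp((7/5) t) + (6/(7/5)) * (exp((7/5) t) - 1)
       = 206*exp(7*t/5)/35 - 30/7.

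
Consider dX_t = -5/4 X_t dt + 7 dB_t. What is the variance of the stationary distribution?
lim Var(X_t) = 98/5

The OU SDE dX = -theta X dt + sigma dB admits the integrating factor exp(theta t): d(exp(theta t) X_t) = sigma exp(theta t) dB_t. Integrating from 0 to t gives X_t = x_0 * exp(-theta t) + sigma * int_0^t exp(-theta (t-s)) dB_s for any initial x_0. The Itô integral has variance (by the Itô isometry) sigma^2 * int_0^t exp(-2 theta (t - s)) ds = sigma^2 * (1 - exp(-2 theta t)) / (2 theta), independent of x_0.
With theta = 5/4, sigma = 7:
  Var(X_t) = (7)^2 * (1 - exp(-2*5/4 t)) / (2 * 5/4) = 98/5 - 98*exp(-5*t/2)/5.
As t -> infinity, exp(-2*5/4 t) -> 0, so the stationary variance is sigma^2 / (2 theta) = 98/5.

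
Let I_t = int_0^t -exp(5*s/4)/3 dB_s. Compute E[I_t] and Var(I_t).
E[I_t] = 0; Var(I_t) = 2*exp(5*t/2)/45 - 2/45

The Itô integral of a deterministic integrand f(s) has mean 0 because each increment f(s) * (B_{s+ds} - B_s) has mean 0. By the Itô isometry:
  Var( int_0^t f(s) dB_s ) = E[ (int_0^t f(s) dB_s)^2 ] = int_0^t f(s)^2 ds.
Here f(s) = -exp(5*s/4)/3, so f(s)^2 = exp(5*s/2)/9. Integrate:
  int_0^t (exp(5*s/2)/9) ds = 2*exp(5*t/2)/45 - 2/45.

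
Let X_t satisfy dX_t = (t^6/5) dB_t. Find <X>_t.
<X>_t = t^13/325

For an Itô process dX_t = a(t) dt + b(t) dB_t, the quadratic variation is <X>_t = int_0^t b(s)^2 ds (the drift term does not contribute). Here b(s) = s^6/5, so
  b(s)^2 = s^12/25.
Integrating from 0 to t:
  <X>_t = int_0^t (s^12/25) ds = t^13/325.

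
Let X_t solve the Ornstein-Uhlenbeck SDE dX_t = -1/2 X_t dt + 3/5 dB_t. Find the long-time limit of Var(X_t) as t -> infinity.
lim Var(X_t) = 9/25

The OU SDE dX = -theta X dt + sigma dB admits the integrating factor exp(theta t): d(exp(theta t) X_t) = sigma exp(theta t) dB_t. Integrating from 0 to t gives X_t = x_0 * exp(-theta t) + sigma * int_0^t exp(-theta (t-s)) dB_s for any initial x_0. The Itô integral has variance (by the Itô isometry) sigma^2 * int_0^t exp(-2 theta (t - s)) ds = sigma^2 * (1 - exp(-2 theta t)) / (2 theta), independent of x_0.
With theta = 1/2, sigma = 3/5:
  Var(X_t) = (3/5)^2 * (1 - exp(-2*1/2 t)) / (2 * 1/2) = 9/25 - 9*exp(-t)/25.
As t -> infinity, exp(-2*1/2 t) -> 0, so the stationary variance is sigma^2 / (2 theta) = 9/25.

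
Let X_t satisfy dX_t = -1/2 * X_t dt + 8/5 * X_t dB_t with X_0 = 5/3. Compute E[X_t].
E[X_t] = 5*exp(-t/2)/3

For GBM dX = mu X dt + sigma X dB with X_0 = x_0, apply Itô to Y = log X: dY = (mu - sigma^2/2) dt + sigma dB, so Y_t = log(x_0) + (mu - sigma^2/2) t + sigma B_t and hence X_t = x_0 * exp((mu - sigma^2/2) t + sigma B_t).
With mu = -1/2, sigma = 8/5, x_0 = 5/3, this gives:
  X_t = 5/3 * exp((-89/50) * t + (8/5) * B_t).
Since sigma*B_t ~ Normal(0, sigma^2 t), E[exp(sigma*B_t)] = exp(sigma^2 t / 2); so E[X_t] = x_0 * exp((mu - sigma^2/2) t) * exp(sigma^2 t / 2) = x_0 * exp(mu t) = 5*exp(-t/2)/3.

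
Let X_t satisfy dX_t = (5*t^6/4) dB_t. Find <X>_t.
<X>_t = 25*t^13/208

For an Itô process dX_t = a(t) dt + b(t) dB_t, the quadratic variation is <X>_t = int_0^t b(s)^2 ds (the drift term does not contribute). Here b(s) = 5*s^6/4, so
  b(s)^2 = 25*s^12/16.
Integrating from 0 to t:
  <X>_t = int_0^t (25*s^12/16) ds = 25*t^13/208.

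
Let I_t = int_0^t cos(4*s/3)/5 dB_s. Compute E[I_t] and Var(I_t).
E[I_t] = 0; Var(I_t) = t/50 + 3*sin(4*t/3)*cos(4*t/3)/200

The Itô integral of a deterministic integrand f(s) has mean 0 because each increment f(s) * (B_{s+ds} - B_s) has mean 0. By the Itô isometry:
  Var( int_0^t f(s) dB_s ) = E[ (int_0^t f(s) dB_s)^2 ] = int_0^t f(s)^2 ds.
Here f(s) = cos(4*s/3)/5, so f(s)^2 = cos(4*s/3)^2/25. Integrate:
  int_0^t (cos(4*s/3)^2/25) ds = t/50 + 3*sin(4*t/3)*cos(4*t/3)/200.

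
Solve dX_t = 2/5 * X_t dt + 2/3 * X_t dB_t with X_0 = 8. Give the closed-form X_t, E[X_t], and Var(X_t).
X_t = 8 * exp((8/45) t + (2/3) B_t); E[X_t] = 8*exp(2*t/5); Var(X_t) = 64*(exp(4*t/9) - 1)*exp(4*t/5)

For GBM dX = mu X dt + sigma X dB with X_0 = x_0, apply Itô to Y = log X: dY = (mu - sigma^2/2) dt + sigma dB, so Y_t = log(x_0) + (mu - sigma^2/2) t + sigma B_t and hence X_t = x_0 * exp((mu - sigma^2/2) t + sigma B_t).
With mu = 2/5, sigma = 2/3, x_0 = 8, this gives:
  X_t = 8 * exp((8/45) * t + (2/3) * B_t).
Since sigma*B_t ~ Normal(0, sigma^2 t), E[exp(sigma*B_t)] = exp(sigma^2 t / 2); so E[X_t] = x_0 * exp((mu - sigma^2/2) t) * exp(sigma^2 t / 2) = x_0 * exp(mu t) = 8*exp(2*t/5).
Var(X_t) = E[X_t^2] - (E[X_t])^2 = x_0^2 * exp(2 mu t) * (exp(sigma^2 t) - 1) = 64*(exp(4*t/9) - 1)*exp(4*t/5).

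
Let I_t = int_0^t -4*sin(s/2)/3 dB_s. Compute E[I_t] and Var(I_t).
E[I_t] = 0; Var(I_t) = 8*t/9 - 8*sin(t)/9

The Itô integral of a deterministic integrand f(s) has mean 0 because each increment f(s) * (B_{s+ds} - B_s) has mean 0. By the Itô isometry:
  Var( int_0^t f(s) dB_s ) = E[ (int_0^t f(s) dB_s)^2 ] = int_0^t f(s)^2 ds.
Here f(s) = -4*sin(s/2)/3, so f(s)^2 = 16*sin(s/2)^2/9. Integrate:
  int_0^t (16*sin(s/2)^2/9) ds = 8*t/9 - 8*sin(t)/9.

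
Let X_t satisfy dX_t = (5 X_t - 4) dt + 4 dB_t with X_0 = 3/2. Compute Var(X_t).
Var(X_t) = 8*exp(10*t)/5 - 8/5

The variance V(t) = Var(X_t) satisfies V'(t) = 2 a V(t) + c^2 with V(0) = 0 (drift coefficient is linear in X, diffusion is constant). With a = 5, c = 4, the solution is
  V(t) = (c^2 / (2 a)) * (exp(2 a t) - 1)
       = (4^2 / (2*5)) * (exp(10 t) - 1)
       = 8*exp(10*t)/5 - 8/5.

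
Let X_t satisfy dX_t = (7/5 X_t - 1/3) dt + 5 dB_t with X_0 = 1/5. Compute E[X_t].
E[X_t] = 5/21 - 4*exp(7*t/5)/105

Taking expectations and using E[dB_t] = 0, the mean m(t) = E[X_t] satisfies the ODE m'(t) = a m(t) + b with m(0) = x_0. With a = 7/5, b = -1/3, x_0 = 1/5, the solution is
  m(t) = x_0 * exp(a t) + (b/a) * (exp(a t) - 1)
       = (1/5) * exp((7/5) t) + ((-1/3)/(7/5)) * (exp((7/5) t) - 1)
       = 5/21 - 4*exp(7*t/5)/105.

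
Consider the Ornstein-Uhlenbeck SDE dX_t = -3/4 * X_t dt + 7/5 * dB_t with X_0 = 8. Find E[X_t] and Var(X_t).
E[X_t] = 8*exp(-3*t/4); Var(X_t) = 98/75 - 98*exp(-3*t/2)/75

The OU SDE dX = -theta X dt + sigma dB admits the integrating factor exp(theta t): d(exp(theta t) X_t) = sigma exp(theta t) dB_t. Integrating from 0 to t:
  X_t = x_0 * exp(-theta t) + sigma * int_0^t exp(-theta (t-s)) dB_s.
The Itô integral has mean 0 and (by the Itô isometry) variance sigma^2 * int_0^t exp(-2 theta (t - s)) ds = sigma^2 * (1 - exp(-2 theta t)) / (2 theta).
With theta = 3/4, sigma = 7/5, x_0 = 8:
  E[X_t] = 8 * exp(-3/4 t) = 8*exp(-3*t/4)
  Var(X_t) = (7/5)^2 * (1 - exp(-2*3/4 t)) / (2 * 3/4) = 98/75 - 98*exp(-3*t/2)/75.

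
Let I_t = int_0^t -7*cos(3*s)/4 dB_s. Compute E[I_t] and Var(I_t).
E[I_t] = 0; Var(I_t) = 49*t/32 + 49*sin(6*t)/192

The Itô integral of a deterministic integrand f(s) has mean 0 because each increment f(s) * (B_{s+ds} - B_s) has mean 0. By the Itô isometry:
  Var( int_0^t f(s) dB_s ) = E[ (int_0^t f(s) dB_s)^2 ] = int_0^t f(s)^2 ds.
Here f(s) = -7*cos(3*s)/4, so f(s)^2 = 49*cos(3*s)^2/16. Integrate:
  int_0^t (49*cos(3*s)^2/16) ds = 49*t/32 + 49*sin(6*t)/192.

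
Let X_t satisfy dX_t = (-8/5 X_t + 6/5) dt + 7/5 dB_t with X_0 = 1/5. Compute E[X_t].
E[X_t] = 3/4 - 11*exp(-8*t/5)/20

Taking expectations and using E[dB_t] = 0, the mean m(t) = E[X_t] satisfies the ODE m'(t) = a m(t) + b with m(0) = x_0. With a = -8/5, b = 6/5, x_0 = 1/5, the solution is
  m(t) = x_0 * exp(a t) + (b/a) * (exp(a t) - 1)
       = (1/5) * exp((-8/5) t) + ((6/5)/(-8/5)) * (exp((-8/5) t) - 1)
       = 3/4 - 11*exp(-8*t/5)/20.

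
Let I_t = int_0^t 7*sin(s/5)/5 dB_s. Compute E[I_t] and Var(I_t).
E[I_t] = 0; Var(I_t) = 49*t/50 - 49*sin(2*t/5)/20

The Itô integral of a deterministic integrand f(s) has mean 0 because each increment f(s) * (B_{s+ds} - B_s) has mean 0. By the Itô isometry:
  Var( int_0^t f(s) dB_s ) = E[ (int_0^t f(s) dB_s)^2 ] = int_0^t f(s)^2 ds.
Here f(s) = 7*sin(s/5)/5, so f(s)^2 = 49*sin(s/5)^2/25. Integrate:
  int_0^t (49*sin(s/5)^2/25) ds = 49*t/50 - 49*sin(2*t/5)/20.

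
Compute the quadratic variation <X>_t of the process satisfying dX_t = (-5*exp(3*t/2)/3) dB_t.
<X>_t = 25*exp(3*t)/27 - 25/27

For an Itô process dX_t = a(t) dt + b(t) dB_t, the quadratic variation is <X>_t = int_0^t b(s)^2 ds (the drift term does not contribute). Here b(s) = -5*exp(3*s/2)/3, so
  b(s)^2 = 25*exp(3*s)/9.
Integrating from 0 to t:
  <X>_t = int_0^t (25*exp(3*s)/9) ds = 25*exp(3*t)/27 - 25/27.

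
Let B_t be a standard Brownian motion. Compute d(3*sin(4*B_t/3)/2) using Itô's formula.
d(3*sin(4*B_t/3)/2) = (-4*sin(4*B_t/3)/3) dt + (2*cos(4*B_t/3)) dB_t

Itô's formula for f(B_t) gives d f(B_t) = f'(B_t) dB_t + (1/2) f''(B_t) dt. Compute derivatives of f(x) = 3*sin(4*x/3)/2:
  f'(x)  = 2*cos(4*x/3)
  f''(x) = -8*sin(4*x/3)/3
Substitute x = B_t and multiply the f'' term by 1/2:
  drift     = (1/2) * (-8*sin(4*x/3)/3) evaluated at B_t = -4*sin(4*B_t/3)/3
  diffusion = (2*cos(4*x/3)) evaluated at B_t = 2*cos(4*B_t/3)
Therefore d(3*sin(4*B_t/3)/2) = (-4*sin(4*B_t/3)/3) dt + (2*cos(4*B_t/3)) dB_t.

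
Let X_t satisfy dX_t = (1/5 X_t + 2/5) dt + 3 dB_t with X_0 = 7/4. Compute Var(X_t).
Var(X_t) = 45*exp(2*t/5)/2 - 45/2

The variance V(t) = Var(X_t) satisfies V'(t) = 2 a V(t) + c^2 with V(0) = 0 (drift coefficient is linear in X, diffusion is constant). With a = 1/5, c = 3, the solution is
  V(t) = (c^2 / (2 a)) * (exp(2 a t) - 1)
       = (3^2 / (2*(1/5))) * (exp((2/5) t) - 1)
       = 45*exp(2*t/5)/2 - 45/2.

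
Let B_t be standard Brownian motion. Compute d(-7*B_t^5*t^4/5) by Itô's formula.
d(-7*B_t^5*t^4/5) = (B_t^3*t^3*(-28*B_t^2/5 - 14*t)) dt + (-7*B_t^4*t^4) dB_t

Itô's formula for f(t, x): d f(t, B_t) = (f_t + (1/2) f_xx) dt + f_x dB_t. Compute partials of f(t, x) = -7*t^4*x^5/5:
  f_t(t,x)  = -28*t^3*x^5/5
  f_x(t,x)  = -7*t^4*x^4
  f_xx(t,x) = -28*t^4*x^3
Assemble drift = f_t + (1/2) f_xx = t^3*x^3*(-14*t - 28*x^2/5) and diffusion = f_x = -7*t^4*x^4. Substituting x = B_t:
  d(-7*B_t^5*t^4/5) = (B_t^3*t^3*(-28*B_t^2/5 - 14*t)) dt + (-7*B_t^4*t^4) dB_t.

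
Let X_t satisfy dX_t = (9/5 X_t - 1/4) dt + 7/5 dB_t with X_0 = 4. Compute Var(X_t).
Var(X_t) = 49*exp(18*t/5)/90 - 49/90

The variance V(t) = Var(X_t) satisfies V'(t) = 2 a V(t) + c^2 with V(0) = 0 (drift coefficient is linear in X, diffusion is constant). With a = 9/5, c = 7/5, the solution is
  V(t) = (c^2 / (2 a)) * (exp(2 a t) - 1)
       = ((7/5)^2 / (2*(9/5))) * (exp((18/5) t) - 1)
       = 49*exp(18*t/5)/90 - 49/90.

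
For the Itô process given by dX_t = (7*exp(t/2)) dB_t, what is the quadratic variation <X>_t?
<X>_t = 49*exp(t) - 49

For an Itô process dX_t = a(t) dt + b(t) dB_t, the quadratic variation is <X>_t = int_0^t b(s)^2 ds (the drift term does not contribute). Here b(s) = 7*exp(s/2), so
  b(s)^2 = 49*exp(s).
Integrating from 0 to t:
  <X>_t = int_0^t (49*exp(s)) ds = 49*exp(t) - 49.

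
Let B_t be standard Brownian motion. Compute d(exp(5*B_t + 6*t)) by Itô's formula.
d(exp(5*B_t + 6*t)) = (37*exp(5*B_t + 6*t)/2) dt + (5*exp(5*B_t + 6*t)) dB_t

Itô's formula for f(t, x): d f(t, B_t) = (f_t + (1/2) f_xx) dt + f_x dB_t. Compute partials of f(t, x) = exp(6*t + 5*x):
  f_t(t,x)  = 6*exp(6*t + 5*x)
  f_x(t,x)  = 5*exp(6*t + 5*x)
  f_xx(t,x) = 25*exp(6*t + 5*x)
Assemble drift = f_t + (1/2) f_xx = 37*exp(6*t + 5*x)/2 and diffusion = f_x = 5*exp(6*t + 5*x). Substituting x = B_t:
  d(exp(5*B_t + 6*t)) = (37*exp(5*B_t + 6*t)/2) dt + (5*exp(5*B_t + 6*t)) dB_t.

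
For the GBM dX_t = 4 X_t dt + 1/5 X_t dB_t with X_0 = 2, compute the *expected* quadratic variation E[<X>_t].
E[<X>_t] = 4*exp(201*t/25)/201 - 4/201

<X>_t = int_0^t ((1/5) * X_s)^2 ds. Taking expectation inside the integral: E[<X>_t] = (1/5)^2 * int_0^t E[X_s^2] ds. For GBM, E[X_s^2] = x_0^2 * exp((2 mu + sigma^2) s). Integrating:
  E[<X>_t] = (1/5)^2 * 2^2 * (exp((2*4 + (1/5)^2) t) - 1) / (2*4 + (1/5)^2)
           = (1/5)^2 * 2^2 * (exp((201/25) t) - 1) / (201/25) = 4*exp(201*t/25)/201 - 4/201.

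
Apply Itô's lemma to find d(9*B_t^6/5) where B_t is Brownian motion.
d(9*B_t^6/5) = (27*B_t^4) dt + (54*B_t^5/5) dB_t

Itô's formula for f(B_t) gives d f(B_t) = f'(B_t) dB_t + (1/2) f''(B_t) dt. Compute derivatives of f(x) = 9*x^6/5:
  f'(x)  = 54*x^5/5
  f''(x) = 54*x^4
Substitute x = B_t and multiply the f'' term by 1/2:
  drift     = (1/2) * (54*x^4) evaluated at B_t = 27*B_t^4
  diffusion = (54*x^5/5) evaluated at B_t = 54*B_t^5/5
Therefore d(9*B_t^6/5) = (27*B_t^4) dt + (54*B_t^5/5) dB_t.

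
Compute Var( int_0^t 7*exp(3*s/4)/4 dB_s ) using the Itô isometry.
Var = 49*exp(3*t/2)/24 - 49/24

The Itô integral of a deterministic integrand f(s) has mean 0 because each increment f(s) * (B_{s+ds} - B_s) has mean 0. By the Itô isometry:
  Var( int_0^t f(s) dB_s ) = E[ (int_0^t f(s) dB_s)^2 ] = int_0^t f(s)^2 ds.
Here f(s) = 7*exp(3*s/4)/4, so f(s)^2 = 49*exp(3*s/2)/16. Integrate:
  int_0^t (49*exp(3*s/2)/16) ds = 49*exp(3*t/2)/24 - 49/24.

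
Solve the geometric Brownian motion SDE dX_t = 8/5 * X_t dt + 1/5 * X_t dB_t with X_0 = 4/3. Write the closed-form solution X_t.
X_t = 4/3 * exp((79/50) * t + (1/5) * B_t)

For GBM dX = mu X dt + sigma X dB with X_0 = x_0, apply Itô to Y = log X: dY = (mu - sigma^2/2) dt + sigma dB, so Y_t = log(x_0) + (mu - sigma^2/2) t + sigma B_t and hence X_t = x_0 * exp((mu - sigma^2/2) t + sigma B_t).
With mu = 8/5, sigma = 1/5, x_0 = 4/3, this gives:
  X_t = 4/3 * exp((79/50) * t + (1/5) * B_t).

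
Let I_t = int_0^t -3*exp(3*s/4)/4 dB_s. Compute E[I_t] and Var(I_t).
E[I_t] = 0; Var(I_t) = 3*exp(3*t/2)/8 - 3/8

The Itô integral of a deterministic integrand f(s) has mean 0 because each increment f(s) * (B_{s+ds} - B_s) has mean 0. By the Itô isometry:
  Var( int_0^t f(s) dB_s ) = E[ (int_0^t f(s) dB_s)^2 ] = int_0^t f(s)^2 ds.
Here f(s) = -3*exp(3*s/4)/4, so f(s)^2 = 9*exp(3*s/2)/16. Integrate:
  int_0^t (9*exp(3*s/2)/16) ds = 3*exp(3*t/2)/8 - 3/8.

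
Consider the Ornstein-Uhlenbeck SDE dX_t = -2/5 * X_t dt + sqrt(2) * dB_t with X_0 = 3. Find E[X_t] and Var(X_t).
E[X_t] = 3*exp(-2*t/5); Var(X_t) = 5/2 - 5*exp(-4*t/5)/2

The OU SDE dX = -theta X dt + sigma dB admits the integrating factor exp(theta t): d(exp(theta t) X_t) = sigma exp(theta t) dB_t. Integrating from 0 to t:
  X_t = x_0 * exp(-theta t) + sigma * int_0^t exp(-theta (t-s)) dB_s.
The Itô integral has mean 0 and (by the Itô isometry) variance sigma^2 * int_0^t exp(-2 theta (t - s)) ds = sigma^2 * (1 - exp(-2 theta t)) / (2 theta).
With theta = 2/5, sigma = sqrt(2), x_0 = 3:
  E[X_t] = 3 * exp(-2/5 t) = 3*exp(-2*t/5)
  Var(X_t) = (sqrt(2))^2 * (1 - exp(-2*2/5 t)) / (2 * 2/5) = 5/2 - 5*exp(-4*t/5)/2.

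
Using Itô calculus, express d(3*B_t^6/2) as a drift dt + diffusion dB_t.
d(3*B_t^6/2) = (45*B_t^4/2) dt + (9*B_t^5) dB_t

Itô's formula for f(B_t) gives d f(B_t) = f'(B_t) dB_t + (1/2) f''(B_t) dt. Compute derivatives of f(x) = 3*x^6/2:
  f'(x)  = 9*x^5
  f''(x) = 45*x^4
Substitute x = B_t and multiply the f'' term by 1/2:
  drift     = (1/2) * (45*x^4) evaluated at B_t = 45*B_t^4/2
  diffusion = (9*x^5) evaluated at B_t = 9*B_t^5
Therefore d(3*B_t^6/2) = (45*B_t^4/2) dt + (9*B_t^5) dB_t.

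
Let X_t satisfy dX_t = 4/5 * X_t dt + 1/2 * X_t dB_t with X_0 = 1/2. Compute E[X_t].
E[X_t] = exp(4*t/5)/2

For GBM dX = mu X dt + sigma X dB with X_0 = x_0, apply Itô to Y = log X: dY = (mu - sigma^2/2) dt + sigma dB, so Y_t = log(x_0) + (mu - sigma^2/2) t + sigma B_t and hence X_t = x_0 * exp((mu - sigma^2/2) t + sigma B_t).
With mu = 4/5, sigma = 1/2, x_0 = 1/2, this gives:
  X_t = 1/2 * exp((27/40) * t + (1/2) * B_t).
Since sigma*B_t ~ Normal(0, sigma^2 t), E[exp(sigma*B_t)] = exp(sigma^2 t / 2); so E[X_t] = x_0 * exp((mu - sigma^2/2) t) * exp(sigma^2 t / 2) = x_0 * exp(mu t) = exp(4*t/5)/2.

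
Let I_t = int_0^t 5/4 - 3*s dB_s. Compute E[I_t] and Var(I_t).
E[I_t] = 0; Var(I_t) = t*(48*t^2 - 60*t + 25)/16

The Itô integral of a deterministic integrand f(s) has mean 0 because each increment f(s) * (B_{s+ds} - B_s) has mean 0. By the Itô isometry:
  Var( int_0^t f(s) dB_s ) = E[ (int_0^t f(s) dB_s)^2 ] = int_0^t f(s)^2 ds.
Here f(s) = 5/4 - 3*s, so f(s)^2 = (12*s - 5)^2/16. Integrate:
  int_0^t ((12*s - 5)^2/16) ds = t*(48*t^2 - 60*t + 25)/16.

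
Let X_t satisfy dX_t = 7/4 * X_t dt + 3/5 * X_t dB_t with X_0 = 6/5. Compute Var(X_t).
Var(X_t) = 36*(exp(9*t/25) - 1)*exp(7*t/2)/25

For GBM dX = mu X dt + sigma X dB with X_0 = x_0, apply Itô to Y = log X: dY = (mu - sigma^2/2) dt + sigma dB, so Y_t = log(x_0) + (mu - sigma^2/2) t + sigma B_t and hence X_t = x_0 * exp((mu - sigma^2/2) t + sigma B_t).
With mu = 7/4, sigma = 3/5, x_0 = 6/5, this gives:
  X_t = 6/5 * exp((157/100) * t + (3/5) * B_t).
Since sigma*B_t ~ Normal(0, sigma^2 t), E[exp(sigma*B_t)] = exp(sigma^2 t / 2); so E[X_t] = x_0 * exp((mu - sigma^2/2) t) * exp(sigma^2 t / 2) = x_0 * exp(mu t) = 6*exp(7*t/4)/5.
Var(X_t) = E[X_t^2] - (E[X_t])^2 = x_0^2 * exp(2 mu t) * (exp(sigma^2 t) - 1) = 36*(exp(9*t/25) - 1)*exp(7*t/2)/25.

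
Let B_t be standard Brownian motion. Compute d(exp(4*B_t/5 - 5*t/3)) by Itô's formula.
d(exp(4*B_t/5 - 5*t/3)) = (-101*exp(4*B_t/5 - 5*t/3)/75) dt + (4*exp(4*B_t/5 - 5*t/3)/5) dB_t

Itô's formula for f(t, x): d f(t, B_t) = (f_t + (1/2) f_xx) dt + f_x dB_t. Compute partials of f(t, x) = exp(-5*t/3 + 4*x/5):
  f_t(t,x)  = -5*exp(-5*t/3 + 4*x/5)/3
  f_x(t,x)  = 4*exp(-5*t/3 + 4*x/5)/5
  f_xx(t,x) = 16*exp(-5*t/3 + 4*x/5)/25
Assemble drift = f_t + (1/2) f_xx = -101*exp(-5*t/3 + 4*x/5)/75 and diffusion = f_x = 4*exp(-5*t/3 + 4*x/5)/5. Substituting x = B_t:
  d(exp(4*B_t/5 - 5*t/3)) = (-101*exp(4*B_t/5 - 5*t/3)/75) dt + (4*exp(4*B_t/5 - 5*t/3)/5) dB_t.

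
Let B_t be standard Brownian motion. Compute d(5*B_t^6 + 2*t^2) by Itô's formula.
d(5*B_t^6 + 2*t^2) = (75*B_t^4 + 4*t) dt + (30*B_t^5) dB_t

Itô's formula for f(t, x): d f(t, B_t) = (f_t + (1/2) f_xx) dt + f_x dB_t. Compute partials of f(t, x) = 2*t^2 + 5*x^6:
  f_t(t,x)  = 4*t
  f_x(t,x)  = 30*x^5
  f_xx(t,x) = 150*x^4
Assemble drift = f_t + (1/2) f_xx = 4*t + 75*x^4 and diffusion = f_x = 30*x^5. Substituting x = B_t:
  d(5*B_t^6 + 2*t^2) = (75*B_t^4 + 4*t) dt + (30*B_t^5) dB_t.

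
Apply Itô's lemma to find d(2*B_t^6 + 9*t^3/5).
d(2*B_t^6 + 9*t^3/5) = (30*B_t^4 + 27*t^2/5) dt + (12*B_t^5) dB_t

Itô's formula for f(t, x): d f(t, B_t) = (f_t + (1/2) f_xx) dt + f_x dB_t. Compute partials of f(t, x) = 9*t^3/5 + 2*x^6:
  f_t(t,x)  = 27*t^2/5
  f_x(t,x)  = 12*x^5
  f_xx(t,x) = 60*x^4
Assemble drift = f_t + (1/2) f_xx = 27*t^2/5 + 30*x^4 and diffusion = f_x = 12*x^5. Substituting x = B_t:
  d(2*B_t^6 + 9*t^3/5) = (30*B_t^4 + 27*t^2/5) dt + (12*B_t^5) dB_t.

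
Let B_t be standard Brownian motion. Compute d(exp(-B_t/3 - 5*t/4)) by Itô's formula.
d(exp(-B_t/3 - 5*t/4)) = (-43*exp(-B_t/3 - 5*t/4)/36) dt + (-exp(-B_t/3 - 5*t/4)/3) dB_t

Itô's formula for f(t, x): d f(t, B_t) = (f_t + (1/2) f_xx) dt + f_x dB_t. Compute partials of f(t, x) = exp(-5*t/4 - x/3):
  f_t(t,x)  = -5*exp(-5*t/4 - x/3)/4
  f_x(t,x)  = -exp(-5*t/4 - x/3)/3
  f_xx(t,x) = exp(-5*t/4 - x/3)/9
Assemble drift = f_t + (1/2) f_xx = -43*exp(-5*t/4 - x/3)/36 and diffusion = f_x = -exp(-5*t/4 - x/3)/3. Substituting x = B_t:
  d(exp(-B_t/3 - 5*t/4)) = (-43*exp(-B_t/3 - 5*t/4)/36) dt + (-exp(-B_t/3 - 5*t/4)/3) dB_t.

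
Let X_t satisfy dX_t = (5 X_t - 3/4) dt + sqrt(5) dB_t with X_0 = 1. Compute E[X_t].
E[X_t] = 17*exp(5*t)/20 + 3/20

Taking expectations and using E[dB_t] = 0, the mean m(t) = E[X_t] satisfies the ODE m'(t) = a m(t) + b with m(0) = x_0. With a = 5, b = -3/4, x_0 = 1, the solution is
  m(t) = x_0 * exp(a t) + (b/a) * (exp(a t) - 1)
       = 1 * exp(5 t) + ((-3/4)/5) * (exp(5 t) - 1)
       = 17*exp(5*t)/20 + 3/20.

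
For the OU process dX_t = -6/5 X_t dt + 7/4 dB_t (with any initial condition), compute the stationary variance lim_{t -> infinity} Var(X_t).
lim Var(X_t) = 245/192

The OU SDE dX = -theta X dt + sigma dB admits the integrating factor exp(theta t): d(exp(theta t) X_t) = sigma exp(theta t) dB_t. Integrating from 0 to t gives X_t = x_0 * exp(-theta t) + sigma * int_0^t exp(-theta (t-s)) dB_s for any initial x_0. The Itô integral has variance (by the Itô isometry) sigma^2 * int_0^t exp(-2 theta (t - s)) ds = sigma^2 * (1 - exp(-2 theta t)) / (2 theta), independent of x_0.
With theta = 6/5, sigma = 7/4:
  Var(X_t) = (7/4)^2 * (1 - exp(-2*6/5 t)) / (2 * 6/5) = 245/192 - 245*exp(-12*t/5)/192.
As t -> infinity, exp(-2*6/5 t) -> 0, so the stationary variance is sigma^2 / (2 theta) = 245/192.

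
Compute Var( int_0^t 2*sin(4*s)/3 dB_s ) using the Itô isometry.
Var = 2*t/9 - sin(4*t)*cos(4*t)/18

The Itô integral of a deterministic integrand f(s) has mean 0 because each increment f(s) * (B_{s+ds} - B_s) has mean 0. By the Itô isometry:
  Var( int_0^t f(s) dB_s ) = E[ (int_0^t f(s) dB_s)^2 ] = int_0^t f(s)^2 ds.
Here f(s) = 2*sin(4*s)/3, so f(s)^2 = 4*sin(4*s)^2/9. Integrate:
  int_0^t (4*sin(4*s)^2/9) ds = 2*t/9 - sin(4*t)*cos(4*t)/18.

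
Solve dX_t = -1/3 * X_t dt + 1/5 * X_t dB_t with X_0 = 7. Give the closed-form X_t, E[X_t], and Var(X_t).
X_t = 7 * exp((-53/150) t + (1/5) B_t); E[X_t] = 7*exp(-t/3); Var(X_t) = (49*exp(t/25) - 49)*exp(-2*t/3)

For GBM dX = mu X dt + sigma X dB with X_0 = x_0, apply Itô to Y = log X: dY = (mu - sigma^2/2) dt + sigma dB, so Y_t = log(x_0) + (mu - sigma^2/2) t + sigma B_t and hence X_t = x_0 * exp((mu - sigma^2/2) t + sigma B_t).
With mu = -1/3, sigma = 1/5, x_0 = 7, this gives:
  X_t = 7 * exp((-53/150) * t + (1/5) * B_t).
Since sigma*B_t ~ Normal(0, sigma^2 t), E[exp(sigma*B_t)] = exp(sigma^2 t / 2); so E[X_t] = x_0 * exp((mu - sigma^2/2) t) * exp(sigma^2 t / 2) = x_0 * exp(mu t) = 7*exp(-t/3).
Var(X_t) = E[X_t^2] - (E[X_t])^2 = x_0^2 * exp(2 mu t) * (exp(sigma^2 t) - 1) = (49*exp(t/25) - 49)*exp(-2*t/3).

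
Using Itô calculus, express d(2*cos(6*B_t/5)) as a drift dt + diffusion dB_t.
d(2*cos(6*B_t/5)) = (-36*cos(6*B_t/5)/25) dt + (-12*sin(6*B_t/5)/5) dB_t

Itô's formula for f(B_t) gives d f(B_t) = f'(B_t) dB_t + (1/2) f''(B_t) dt. Compute derivatives of f(x) = 2*cos(6*x/5):
  f'(x)  = -12*sin(6*x/5)/5
  f''(x) = -72*cos(6*x/5)/25
Substitute x = B_t and multiply the f'' term by 1/2:
  drift     = (1/2) * (-72*cos(6*x/5)/25) evaluated at B_t = -36*cos(6*B_t/5)/25
  diffusion = (-12*sin(6*x/5)/5) evaluated at B_t = -12*sin(6*B_t/5)/5
Therefore d(2*cos(6*B_t/5)) = (-36*cos(6*B_t/5)/25) dt + (-12*sin(6*B_t/5)/5) dB_t.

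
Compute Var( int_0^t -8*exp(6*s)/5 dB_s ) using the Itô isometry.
Var = 16*exp(12*t)/75 - 16/75

The Itô integral of a deterministic integrand f(s) has mean 0 because each increment f(s) * (B_{s+ds} - B_s) has mean 0. By the Itô isometry:
  Var( int_0^t f(s) dB_s ) = E[ (int_0^t f(s) dB_s)^2 ] = int_0^t f(s)^2 ds.
Here f(s) = -8*exp(6*s)/5, so f(s)^2 = 64*exp(12*s)/25. Integrate:
  int_0^t (64*exp(12*s)/25) ds = 16*exp(12*t)/75 - 16/75.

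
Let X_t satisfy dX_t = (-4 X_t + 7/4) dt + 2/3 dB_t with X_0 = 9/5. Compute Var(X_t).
Var(X_t) = 1/18 - exp(-8*t)/18

The variance V(t) = Var(X_t) satisfies V'(t) = 2 a V(t) + c^2 with V(0) = 0 (drift coefficient is linear in X, diffusion is constant). With a = -4, c = 2/3, the solution is
  V(t) = (c^2 / (2 a)) * (exp(2 a t) - 1)
       = ((2/3)^2 / (2*(-4))) * (exp((-8) t) - 1)
       = 1/18 - exp(-8*t)/18.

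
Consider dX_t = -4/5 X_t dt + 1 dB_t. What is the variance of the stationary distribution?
lim Var(X_t) = 5/8

The OU SDE dX = -theta X dt + sigma dB admits the integrating factor exp(theta t): d(exp(theta t) X_t) = sigma exp(theta t) dB_t. Integrating from 0 to t gives X_t = x_0 * exp(-theta t) + sigma * int_0^t exp(-theta (t-s)) dB_s for any initial x_0. The Itô integral has variance (by the Itô isometry) sigma^2 * int_0^t exp(-2 theta (t - s)) ds = sigma^2 * (1 - exp(-2 theta t)) / (2 theta), independent of x_0.
With theta = 4/5, sigma = 1:
  Var(X_t) = (1)^2 * (1 - exp(-2*4/5 t)) / (2 * 4/5) = 5/8 - 5*exp(-8*t/5)/8.
As t -> infinity, exp(-2*4/5 t) -> 0, so the stationary variance is sigma^2 / (2 theta) = 5/8.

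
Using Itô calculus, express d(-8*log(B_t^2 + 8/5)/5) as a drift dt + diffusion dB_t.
d(-8*log(B_t^2 + 8/5)/5) = (8*(5*B_t^2 - 8)/(5*B_t^2 + 8)^2) dt + (-16*B_t/(5*B_t^2 + 8)) dB_t

Itô's formula for f(B_t) gives d f(B_t) = f'(B_t) dB_t + (1/2) f''(B_t) dt. Compute derivatives of f(x) = -8*log(x^2 + 8/5)/5:
  f'(x)  = -16*x/(5*x^2 + 8)
  f''(x) = 16*(5*x^2 - 8)/(5*x^2 + 8)^2
Substitute x = B_t and multiply the f'' term by 1/2:
  drift     = (1/2) * (16*(5*x^2 - 8)/(5*x^2 + 8)^2) evaluated at B_t = 8*(5*B_t^2 - 8)/(5*B_t^2 + 8)^2
  diffusion = (-16*x/(5*x^2 + 8)) evaluated at B_t = -16*B_t/(5*B_t^2 + 8)
Therefore d(-8*log(B_t^2 + 8/5)/5) = (8*(5*B_t^2 - 8)/(5*B_t^2 + 8)^2) dt + (-16*B_t/(5*B_t^2 + 8)) dB_t.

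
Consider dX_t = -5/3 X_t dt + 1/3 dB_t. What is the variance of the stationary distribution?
lim Var(X_t) = 1/30

The OU SDE dX = -theta X dt + sigma dB admits the integrating factor exp(theta t): d(exp(theta t) X_t) = sigma exp(theta t) dB_t. Integrating from 0 to t gives X_t = x_0 * exp(-theta t) + sigma * int_0^t exp(-theta (t-s)) dB_s for any initial x_0. The Itô integral has variance (by the Itô isometry) sigma^2 * int_0^t exp(-2 theta (t - s)) ds = sigma^2 * (1 - exp(-2 theta t)) / (2 theta), independent of x_0.
With theta = 5/3, sigma = 1/3:
  Var(X_t) = (1/3)^2 * (1 - exp(-2*5/3 t)) / (2 * 5/3) = 1/30 - exp(-10*t/3)/30.
As t -> infinity, exp(-2*5/3 t) -> 0, so the stationary variance is sigma^2 / (2 theta) = 1/30.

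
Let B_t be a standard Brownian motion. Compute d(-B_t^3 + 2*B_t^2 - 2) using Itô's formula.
d(-B_t^3 + 2*B_t^2 - 2) = (2 - 3*B_t) dt + (B_t*(4 - 3*B_t)) dB_t

Itô's formula for f(B_t) gives d f(B_t) = f'(B_t) dB_t + (1/2) f''(B_t) dt. Compute derivatives of f(x) = -x^3 + 2*x^2 - 2:
  f'(x)  = x*(4 - 3*x)
  f''(x) = 4 - 6*x
Substitute x = B_t and multiply the f'' term by 1/2:
  drift     = (1/2) * (4 - 6*x) evaluated at B_t = 2 - 3*B_t
  diffusion = (x*(4 - 3*x)) evaluated at B_t = B_t*(4 - 3*B_t)
Therefore d(-B_t^3 + 2*B_t^2 - 2) = (2 - 3*B_t) dt + (B_t*(4 - 3*B_t)) dB_t.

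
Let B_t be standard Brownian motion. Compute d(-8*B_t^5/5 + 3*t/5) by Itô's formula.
d(-8*B_t^5/5 + 3*t/5) = (3/5 - 16*B_t^3) dt + (-8*B_t^4) dB_t

Itô's formula for f(t, x): d f(t, B_t) = (f_t + (1/2) f_xx) dt + f_x dB_t. Compute partials of f(t, x) = 3*t/5 - 8*x^5/5:
  f_t(t,x)  = 3/5
  f_x(t,x)  = -8*x^4
  f_xx(t,x) = -32*x^3
Assemble drift = f_t + (1/2) f_xx = 3/5 - 16*x^3 and diffusion = f_x = -8*x^4. Substituting x = B_t:
  d(-8*B_t^5/5 + 3*t/5) = (3/5 - 16*B_t^3) dt + (-8*B_t^4) dB_t.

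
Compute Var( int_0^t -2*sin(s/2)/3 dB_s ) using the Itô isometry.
Var = 2*t/9 - 2*sin(t)/9

The Itô integral of a deterministic integrand f(s) has mean 0 because each increment f(s) * (B_{s+ds} - B_s) has mean 0. By the Itô isometry:
  Var( int_0^t f(s) dB_s ) = E[ (int_0^t f(s) dB_s)^2 ] = int_0^t f(s)^2 ds.
Here f(s) = -2*sin(s/2)/3, so f(s)^2 = 4*sin(s/2)^2/9. Integrate:
  int_0^t (4*sin(s/2)^2/9) ds = 2*t/9 - 2*sin(t)/9.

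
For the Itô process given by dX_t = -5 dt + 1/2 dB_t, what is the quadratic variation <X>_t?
<X>_t = t/4

For an Itô process dX_t = a(t) dt + b(t) dB_t, the quadratic variation is <X>_t = int_0^t b(s)^2 ds (the drift term does not contribute). Here b(s) = 1/2, so
  b(s)^2 = 1/4.
Integrating from 0 to t:
  <X>_t = int_0^t (1/4) ds = t/4.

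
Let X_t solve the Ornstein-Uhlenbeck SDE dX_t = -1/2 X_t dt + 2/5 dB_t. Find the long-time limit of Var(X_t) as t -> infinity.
lim Var(X_t) = 4/25

The OU SDE dX = -theta X dt + sigma dB admits the integrating factor exp(theta t): d(exp(theta t) X_t) = sigma exp(theta t) dB_t. Integrating from 0 to t gives X_t = x_0 * exp(-theta t) + sigma * int_0^t exp(-theta (t-s)) dB_s for any initial x_0. The Itô integral has variance (by the Itô isometry) sigma^2 * int_0^t exp(-2 theta (t - s)) ds = sigma^2 * (1 - exp(-2 theta t)) / (2 theta), independent of x_0.
With theta = 1/2, sigma = 2/5:
  Var(X_t) = (2/5)^2 * (1 - exp(-2*1/2 t)) / (2 * 1/2) = 4/25 - 4*exp(-t)/25.
As t -> infinity, exp(-2*1/2 t) -> 0, so the stationary variance is sigma^2 / (2 theta) = 4/25.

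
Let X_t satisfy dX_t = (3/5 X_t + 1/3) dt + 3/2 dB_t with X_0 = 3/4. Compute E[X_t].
E[X_t] = 47*exp(3*t/5)/36 - 5/9

Taking expectations and using E[dB_t] = 0, the mean m(t) = E[X_t] satisfies the ODE m'(t) = a m(t) + b with m(0) = x_0. With a = 3/5, b = 1/3, x_0 = 3/4, the solution is
  m(t) = x_0 * exp(a t) + (b/a) * (exp(a t) - 1)
       = (3/4) * exp((3/5) t) + ((1/3)/(3/5)) * (exp((3/5) t) - 1)
       = 47*exp(3*t/5)/36 - 5/9.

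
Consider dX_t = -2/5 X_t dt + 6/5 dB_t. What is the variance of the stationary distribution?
lim Var(X_t) = 9/5

The OU SDE dX = -theta X dt + sigma dB admits the integrating factor exp(theta t): d(exp(theta t) X_t) = sigma exp(theta t) dB_t. Integrating from 0 to t gives X_t = x_0 * exp(-theta t) + sigma * int_0^t exp(-theta (t-s)) dB_s for any initial x_0. The Itô integral has variance (by the Itô isometry) sigma^2 * int_0^t exp(-2 theta (t - s)) ds = sigma^2 * (1 - exp(-2 theta t)) / (2 theta), independent of x_0.
With theta = 2/5, sigma = 6/5:
  Var(X_t) = (6/5)^2 * (1 - exp(-2*2/5 t)) / (2 * 2/5) = 9/5 - 9*exp(-4*t/5)/5.
As t -> infinity, exp(-2*2/5 t) -> 0, so the stationary variance is sigma^2 / (2 theta) = 9/5.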